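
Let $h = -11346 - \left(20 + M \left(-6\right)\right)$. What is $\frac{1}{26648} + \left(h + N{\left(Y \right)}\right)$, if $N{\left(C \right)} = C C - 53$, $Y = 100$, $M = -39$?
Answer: $- \frac{44049143}{26648} \approx -1653.0$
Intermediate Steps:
$h = -11600$ ($h = -11346 - \left(20 - -234\right) = -11346 - \left(20 + 234\right) = -11346 - 254 = -11600$)
$N{\left(C \right)} = -53 + C^{2}$ ($N{\left(C \right)} = C^{2} - 53 = -53 + C^{2}$)
$\frac{1}{26648} + \left(h + N{\left(Y \right)}\right) = \frac{1}{26648} - \left(11653 - 10000\right) = \frac{1}{26648} + \left(-11600 + \left(-53 + 10000\right)\right) = \frac{1}{26648} + \left(-11600 + 9947\right) = \frac{1}{26648} - 1653 = - \frac{44049143}{26648}$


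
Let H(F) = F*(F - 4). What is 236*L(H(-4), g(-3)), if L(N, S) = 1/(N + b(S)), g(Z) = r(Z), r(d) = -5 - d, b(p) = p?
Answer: 118/15 ≈ 7.8667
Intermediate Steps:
g(Z) = -5 - Z
H(F) = F*(-4 + F)
L(N, S) = 1/(N + S)
236*L(H(-4), g(-3)) = 236/(-4*(-4 - 4) + (-5 - 1*(-3))) = 236/(-4*(-8) + (-5 + 3)) = 236/(32 - 2) = 236/30 = 236*(1/30) = 118/15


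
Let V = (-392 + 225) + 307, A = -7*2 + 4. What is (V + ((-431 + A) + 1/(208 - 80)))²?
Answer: 1484329729/16384 ≈ 90596.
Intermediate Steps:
A = -10 (A = -14 + 4 = -10)
V = 140 (V = -167 + 307 = 140)
(V + ((-431 + A) + 1/(208 - 80)))² = (140 + ((-431 - 10) + 1/(208 - 80)))² = (140 + (-441 + 1/128))² = (140 - 56447/128)² = (-38527/128)² = 1484329729/16384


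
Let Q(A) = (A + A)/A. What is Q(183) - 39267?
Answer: -39265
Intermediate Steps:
Q(A) = 2 (Q(A) = (2*A)/A = 2)
Q(183) - 39267 = 2 - 39267 = -39265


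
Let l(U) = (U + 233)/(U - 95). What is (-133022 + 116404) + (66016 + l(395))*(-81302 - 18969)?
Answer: -496478764097/75 ≈ -6.6197e+9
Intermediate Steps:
l(U) = (233 + U)/(-95 + U)
(-133022 + 116404) + (66016 + l(395))*(-81302 - 18969) = (-133022 + 116404) + (66016 + (233 + 395)/(-95 + 395))*(-81302 - 18969) = -16618 + (66016 + 628/300)*(-100271) = -16618 + (66016 + (1/300)*628)*(-100271) = -16618 + (66016 + 157/75)*(-100271) = -16618 + (4951357/75)*(-100271) = -16618 - 496477517747/75 = -496478764097/75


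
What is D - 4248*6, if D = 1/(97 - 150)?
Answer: -1350865/53 ≈ -25488.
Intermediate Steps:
D = -1/53 (D = 1/(-53) = -1/53 ≈ -0.018868)
D - 4248*6 = -1/53 - 4248*6 = -1/53 - 72*354 = -1/53 - 25488 = -1350865/53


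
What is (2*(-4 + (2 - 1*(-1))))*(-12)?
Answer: 24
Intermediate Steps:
(2*(-4 + (2 - 1*(-1))))*(-12) = (2*(-4 + (2 + 1)))*(-12) = (2*(-4 + 3))*(-12) = (2*(-1))*(-12) = -2*(-12) = 24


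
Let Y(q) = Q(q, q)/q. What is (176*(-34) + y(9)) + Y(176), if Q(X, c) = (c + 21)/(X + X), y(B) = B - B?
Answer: -370720571/61952 ≈ -5984.0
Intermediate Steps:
y(B) = 0
Q(X, c) = (21 + c)/(2*X) (Q(X, c) = (21 + c)/((2*X)) = (21 + c)*(1/(2*X)) = (21 + c)/(2*X))
Y(q) = (21 + q)/(2*q²) (Y(q) = ((21 + q)/(2*q))/q = (21 + q)/(2*q²))
(176*(-34) + y(9)) + Y(176) = (176*(-34) + 0) + (½)*(21 + 176)/176² = (-5984 + 0) + (½)*(1/30976)*197 = -5984 + 197/61952 = -370720571/61952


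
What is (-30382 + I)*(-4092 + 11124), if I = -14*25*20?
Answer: -262870224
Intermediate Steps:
I = -7000 (I = -350*20 = -7000)
(-30382 + I)*(-4092 + 11124) = (-30382 - 7000)*(-4092 + 11124) = -37382*7032 = -262870224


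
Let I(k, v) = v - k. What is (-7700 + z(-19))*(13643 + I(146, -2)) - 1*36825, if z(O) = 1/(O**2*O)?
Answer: -712981574670/6859 ≈ -1.0395e+8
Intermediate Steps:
z(O) = O**(-3) (z(O) = 1/(O**3) = O**(-3))
(-7700 + z(-19))*(13643 + I(146, -2)) - 1*36825 = (-7700 + (-19)**(-3))*(13643 + (-2 - 1*146)) - 1*36825 = (-7700 - 1/6859)*(13643 + (-2 - 146)) - 36825 = -52814301*(13643 - 148)/6859 - 36825 = -52814301/6859*13495 - 36825 = -712728991995/6859 - 36825 = -712981574670/6859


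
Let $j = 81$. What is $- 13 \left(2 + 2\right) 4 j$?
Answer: $-16848$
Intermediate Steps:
$- 13 \left(2 + 2\right) 4 j = - 13 \left(2 + 2\right) 4 \cdot 81 = - 13 \cdot 4 \cdot 4 \cdot 81 = \left(-13\right) 16 \cdot 81 = \left(-208\right) 81 = -16848$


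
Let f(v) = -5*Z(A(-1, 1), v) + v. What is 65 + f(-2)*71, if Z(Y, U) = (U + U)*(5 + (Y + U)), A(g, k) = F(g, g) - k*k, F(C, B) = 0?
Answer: 2763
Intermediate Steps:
A(g, k) = -k² (A(g, k) = 0 - k*k = 0 - k² = -k²)
Z(Y, U) = 2*U*(5 + U + Y) (Z(Y, U) = (2*U)*(5 + (U + Y)) = (2*U)*(5 + U + Y) = 2*U*(5 + U + Y))
f(v) = v - 10*v*(4 + v) (f(v) = -10*v*(5 + v - 1*1²) + v = -10*v*(5 + v - 1*1) + v = -10*v*(5 + v - 1) + v = -10*v*(4 + v) + v = v - 10*v*(4 + v))
65 + f(-2)*71 = 65 - 2*(-39 - 10*(-2))*71 = 65 - 2*(-39 + 20)*71 = 65 - 2*(-19)*71 = 65 + 38*71 = 65 + 2698 = 2763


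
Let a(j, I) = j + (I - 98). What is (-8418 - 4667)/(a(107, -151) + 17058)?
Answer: -13085/16916 ≈ -0.77353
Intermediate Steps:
a(j, I) = -98 + I + j (a(j, I) = j + (-98 + I) = -98 + I + j)
(-8418 - 4667)/(a(107, -151) + 17058) = (-8418 - 4667)/((-98 - 151 + 107) + 17058) = -13085/(-142 + 17058) = -13085/16916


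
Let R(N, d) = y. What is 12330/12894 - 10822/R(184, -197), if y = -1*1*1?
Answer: 23258533/2149 ≈ 10823.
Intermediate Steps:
y = -1 (y = -1*1 = -1)
R(N, d) = -1
12330/12894 - 10822/R(184, -197) = 12330/12894 - 10822/(-1) = 12330*(1/12894) - 10822*(-1) = 2055/2149 + 10822 = 23258533/2149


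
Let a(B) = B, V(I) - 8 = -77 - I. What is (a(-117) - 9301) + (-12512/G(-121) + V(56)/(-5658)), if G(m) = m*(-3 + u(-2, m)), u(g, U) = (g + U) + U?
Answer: -1592656941049/169100646 ≈ -9418.4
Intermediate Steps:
V(I) = -69 - I (V(I) = 8 + (-77 - I) = -69 - I)
u(g, U) = g + 2*U (u(g, U) = (U + g) + U = g + 2*U)
G(m) = m*(-5 + 2*m) (G(m) = m*(-3 + (-2 + 2*m)) = m*(-5 + 2*m))
(a(-117) - 9301) + (-12512/G(-121) + V(56)/(-5658)) = (-117 - 9301) + (-12512*(-1/(121*(-5 + 2*(-121)))) + (-69 - 1*56)/(-5658)) = -9418 + (-12512*(-1/(121*(-5 - 242))) + (-69 - 56)*(-1/5658)) = -9418 + (-12512/((-121*(-247))) - 125*(-1/5658)) = -9418 + (-12512/29887 + 125/5658) = -9418 - 67057021/169100646 = -1592656941049/169100646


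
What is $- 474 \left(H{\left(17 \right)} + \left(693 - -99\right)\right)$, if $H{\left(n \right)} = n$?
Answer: $-383466$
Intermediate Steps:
$- 474 \left(H{\left(17 \right)} + \left(693 - -99\right)\right) = - 474 \left(17 + \left(693 - -99\right)\right) = - 474 \left(17 + \left(693 + 99\right)\right) = - 474 \left(17 + 792\right) = \left(-474\right) 809 = -383466$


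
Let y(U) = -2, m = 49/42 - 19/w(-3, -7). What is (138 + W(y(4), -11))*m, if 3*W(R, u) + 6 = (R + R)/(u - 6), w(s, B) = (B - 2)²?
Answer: 523970/4131 ≈ 126.84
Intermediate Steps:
w(s, B) = (-2 + B)²
m = 151/162 (m = 49/42 - 19/(-2 - 7)² = 49*(1/42) - 19/((-9)²) = 7/6 - 19/81 = 151/162 ≈ 0.93210)
W(R, u) = -2 + 2*R/(3*(-6 + u)) (W(R, u) = -2 + ((R + R)/(u - 6))/3 = -2 + ((2*R)/(-6 + u))/3 = -2 + (2*R/(-6 + u))/3 = -2 + 2*R/(3*(-6 + u)))
(138 + W(y(4), -11))*m = (138 + 2*(18 - 2 - 3*(-11))/(3*(-6 - 11)))*(151/162) = (138 + (⅔)*(18 - 2 + 33)/(-17))*(151/162) = (138 + (⅔)*(-1/17)*49)*(151/162) = (138 - 98/51)*(151/162) = (6940/51)*(151/162) = 523970/4131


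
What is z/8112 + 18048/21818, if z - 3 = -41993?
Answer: -14802547/3403608 ≈ -4.3491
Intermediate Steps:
z = -41990 (z = 3 - 41993 = -41990)
z/8112 + 18048/21818 = -41990/8112 + 18048/21818 = -41990*1/8112 + 18048*(1/21818) = -1615/312 + 9024/10909 = -14802547/3403608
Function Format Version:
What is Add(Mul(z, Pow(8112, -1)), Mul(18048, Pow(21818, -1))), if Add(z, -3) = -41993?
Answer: Rational(-14802547, 3403608) ≈ -4.3491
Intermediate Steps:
z = -41990 (z = Add(3, -41993) = -41990)
Add(Mul(z, Pow(8112, -1)), Mul(18048, Pow(21818, -1))) = Add(Mul(-41990, Pow(8112, -1)), Mul(18048, Pow(21818, -1))) = Add(Mul(-41990, Rational(1, 8112)), Mul(18048, Rational(1, 21818))) = Add(Rational(-1615, 312), Rational(9024, 10909)) = Rational(-14802547, 3403608)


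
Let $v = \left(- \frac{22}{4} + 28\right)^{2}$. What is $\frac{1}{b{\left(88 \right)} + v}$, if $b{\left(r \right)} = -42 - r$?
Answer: $\frac{4}{1505} \approx 0.0026578$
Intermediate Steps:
$v = \frac{2025}{4}$ ($v = \left(\left(-22\right) \frac{1}{4} + 28\right)^{2} = \left(- \frac{11}{2} + 28\right)^{2} = \left(\frac{45}{2}\right)^{2} = \frac{2025}{4} \approx 506.25$)
$\frac{1}{b{\left(88 \right)} + v} = \frac{1}{\left(-42 - 88\right) + \frac{2025}{4}} = \frac{1}{-130 + \frac{2025}{4}} = \frac{1}{\frac{1505}{4}} = \frac{4}{1505}$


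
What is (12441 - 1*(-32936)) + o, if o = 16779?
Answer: 62156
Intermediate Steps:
(12441 - 1*(-32936)) + o = (12441 - 1*(-32936)) + 16779 = (12441 + 32936) + 16779 = 45377 + 16779 = 62156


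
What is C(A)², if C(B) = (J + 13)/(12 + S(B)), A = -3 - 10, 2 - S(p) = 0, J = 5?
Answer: 81/49 ≈ 1.6531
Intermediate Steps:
S(p) = 2 (S(p) = 2 - 1*0 = 2 + 0 = 2)
A = -13
C(B) = 9/7 (C(B) = (5 + 13)/(12 + 2) = 18/14 = 18*(1/14) = 9/7)
C(A)² = (9/7)² = 81/49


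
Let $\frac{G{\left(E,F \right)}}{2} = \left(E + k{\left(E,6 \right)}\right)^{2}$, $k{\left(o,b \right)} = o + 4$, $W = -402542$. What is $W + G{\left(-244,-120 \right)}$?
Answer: $65970$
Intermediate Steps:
$k{\left(o,b \right)} = 4 + o$
$G{\left(E,F \right)} = 2 \left(4 + 2 E\right)^{2}$ ($G{\left(E,F \right)} = 2 \left(E + \left(4 + E\right)\right)^{2} = 2 \left(4 + 2 E\right)^{2}$)
$W + G{\left(-244,-120 \right)} = -402542 + 8 \left(2 - 244\right)^{2} = -402542 + 8 \left(-242\right)^{2} = -402542 + 8 \cdot 58564 = -402542 + 468512 = 65970$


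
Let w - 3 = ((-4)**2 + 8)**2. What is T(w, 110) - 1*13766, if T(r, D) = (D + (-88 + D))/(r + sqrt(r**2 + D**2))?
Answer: -3787387/275 + 3*sqrt(347341)/275 ≈ -13766.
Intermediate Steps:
w = 579 (w = 3 + ((-4)**2 + 8)**2 = 3 + (16 + 8)**2 = 3 + 24**2 = 3 + 576 = 579)
T(r, D) = (-88 + 2*D)/(r + sqrt(D**2 + r**2))
T(w, 110) - 1*13766 = 2*(-44 + 110)/(579 + sqrt(110**2 + 579**2)) - 1*13766 = 2*66/(579 + sqrt(12100 + 335241)) - 13766 = 2*66/(579 + sqrt(347341)) - 13766 = 132/(579 + sqrt(347341)) - 13766 = -13766 + 132/(579 + sqrt(347341))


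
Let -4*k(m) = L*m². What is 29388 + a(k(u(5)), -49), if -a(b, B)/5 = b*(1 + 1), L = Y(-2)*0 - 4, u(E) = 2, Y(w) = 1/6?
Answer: 29348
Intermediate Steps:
Y(w) = ⅙
L = -4 (L = (⅙)*0 - 4 = 0 - 4 = -4)
k(m) = m² (k(m) = -(-1)*m² = m²)
a(b, B) = -10*b (a(b, B) = -5*b*(1 + 1) = -5*b*2 = -10*b)
29388 + a(k(u(5)), -49) = 29388 - 10*2² = 29388 - 10*4 = 29388 - 40 = 29348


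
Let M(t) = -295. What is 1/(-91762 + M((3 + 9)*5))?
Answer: -1/92057 ≈ -1.0863e-5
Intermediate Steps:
1/(-91762 + M((3 + 9)*5)) = 1/(-91762 - 295) = 1/(-92057) = -1/92057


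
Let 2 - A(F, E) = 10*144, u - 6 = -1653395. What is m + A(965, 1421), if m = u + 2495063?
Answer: 840236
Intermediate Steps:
u = -1653389 (u = 6 - 1653395 = -1653389)
A(F, E) = -1438 (A(F, E) = 2 - 10*144 = 2 - 1*1440 = 2 - 1440 = -1438)
m = 841674 (m = -1653389 + 2495063 = 841674)
m + A(965, 1421) = 841674 - 1438 = 840236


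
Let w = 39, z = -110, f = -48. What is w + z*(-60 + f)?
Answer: 11919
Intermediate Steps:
w + z*(-60 + f) = 39 - 110*(-60 - 48) = 39 - 110*(-108) = 39 + 11880 = 11919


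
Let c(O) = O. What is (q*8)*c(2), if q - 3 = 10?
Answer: 208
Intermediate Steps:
q = 13 (q = 3 + 10 = 13)
(q*8)*c(2) = (13*8)*2 = 104*2 = 208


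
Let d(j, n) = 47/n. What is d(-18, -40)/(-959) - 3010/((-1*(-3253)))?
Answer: -115310709/124785080 ≈ -0.92407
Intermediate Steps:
d(-18, -40)/(-959) - 3010/((-1*(-3253))) = (47/(-40))/(-959) - 3010/((-1*(-3253))) = (47*(-1/40))*(-1/959) - 3010/3253 = -47/40*(-1/959) - 3010*1/3253 = 47/38360 - 3010/3253 = -115310709/124785080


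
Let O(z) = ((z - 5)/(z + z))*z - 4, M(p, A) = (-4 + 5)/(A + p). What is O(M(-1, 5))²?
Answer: 2601/64 ≈ 40.641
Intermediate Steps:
M(p, A) = 1/(A + p)
O(z) = -13/2 + z/2 (O(z) = ((-5 + z)/((2*z)))*z - 4 = ((-5 + z)*(1/(2*z)))*z - 4 = ((-5 + z)/(2*z))*z - 4 = (-5/2 + z/2) - 4 = -13/2 + z/2)
O(M(-1, 5))² = (-13/2 + 1/(2*(5 - 1)))² = (-13/2 + (½)/4)² = (-13/2 + (½)*(¼))² = (-13/2 + ⅛)² = (-51/8)² = 2601/64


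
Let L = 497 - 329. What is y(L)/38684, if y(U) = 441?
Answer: 441/38684 ≈ 0.011400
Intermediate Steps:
L = 168
y(L)/38684 = 441/38684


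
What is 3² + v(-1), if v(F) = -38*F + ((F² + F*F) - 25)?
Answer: 24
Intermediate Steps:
v(F) = -25 - 38*F + 2*F² (v(F) = -38*F + ((F² + F²) - 25) = -38*F + (2*F² - 25) = -38*F + (-25 + 2*F²) = -25 - 38*F + 2*F²)
3² + v(-1) = 3² + (-25 - 38*(-1) + 2*(-1)²) = 9 + (-25 + 38 + 2*1) = 9 + (-25 + 38 + 2) = 9 + 15 = 24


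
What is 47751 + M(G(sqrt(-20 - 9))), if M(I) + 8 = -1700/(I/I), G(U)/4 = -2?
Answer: 46043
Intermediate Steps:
G(U) = -8 (G(U) = 4*(-2) = -8)
M(I) = -1708 (M(I) = -8 - 1700/(I/I) = -8 - 1700/1 = -8 - 1700*1 = -8 - 1700 = -1708)
47751 + M(G(sqrt(-20 - 9))) = 47751 - 1708 = 46043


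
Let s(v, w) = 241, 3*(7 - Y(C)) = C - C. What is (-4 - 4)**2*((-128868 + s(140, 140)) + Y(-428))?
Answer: -8231680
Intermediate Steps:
Y(C) = 7 (Y(C) = 7 - (C - C)/3 = 7 - 1/3*0 = 7 + 0 = 7)
(-4 - 4)**2*((-128868 + s(140, 140)) + Y(-428)) = (-4 - 4)**2*((-128868 + 241) + 7) = (-8)**2*(-128627 + 7) = 64*(-128620) = -8231680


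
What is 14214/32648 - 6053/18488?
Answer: 8146261/75449528 ≈ 0.10797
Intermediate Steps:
14214/32648 - 6053/18488 = 14214*(1/32648) - 6053*1/18488 = 7107/16324 - 6053/18488 = 8146261/75449528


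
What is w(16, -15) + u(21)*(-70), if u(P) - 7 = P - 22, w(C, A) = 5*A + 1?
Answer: -494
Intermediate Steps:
w(C, A) = 1 + 5*A
u(P) = -15 + P (u(P) = 7 + (P - 22) = 7 + (-22 + P) = -15 + P)
w(16, -15) + u(21)*(-70) = (1 + 5*(-15)) + (-15 + 21)*(-70) = (1 - 75) + 6*(-70) = -74 - 420 = -494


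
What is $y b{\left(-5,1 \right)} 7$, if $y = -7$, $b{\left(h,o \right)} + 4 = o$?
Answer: $147$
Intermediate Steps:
$b{\left(h,o \right)} = -4 + o$
$y b{\left(-5,1 \right)} 7 = - 7 \left(-4 + 1\right) 7 = \left(-7\right) \left(-3\right) 7 = 21 \cdot 7 = 147$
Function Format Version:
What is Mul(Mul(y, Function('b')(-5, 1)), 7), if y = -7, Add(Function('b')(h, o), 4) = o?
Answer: 147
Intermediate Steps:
Function('b')(h, o) = Add(-4, o)
Mul(Mul(y, Function('b')(-5, 1)), 7) = Mul(Mul(-7, Add(-4, 1)), 7) = Mul(Mul(-7, -3), 7) = Mul(21, 7) = 147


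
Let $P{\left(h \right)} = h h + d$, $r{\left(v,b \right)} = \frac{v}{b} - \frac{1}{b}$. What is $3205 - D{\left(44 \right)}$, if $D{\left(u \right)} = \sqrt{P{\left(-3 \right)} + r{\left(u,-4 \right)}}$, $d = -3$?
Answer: $3205 - \frac{i \sqrt{19}}{2} \approx 3205.0 - 2.1795 i$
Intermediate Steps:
$r{\left(v,b \right)} = - \frac{1}{b} + \frac{v}{b}$
$P{\left(h \right)} = -3 + h^{2}$ ($P{\left(h \right)} = h h - 3 = h^{2} - 3 = -3 + h^{2}$)
$D{\left(u \right)} = \sqrt{\frac{25}{4} - \frac{u}{4}}$ ($D{\left(u \right)} = \sqrt{\left(-3 + \left(-3\right)^{2}\right) + \frac{-1 + u}{-4}} = \sqrt{\left(-3 + 9\right) - \frac{-1 + u}{4}} = \sqrt{6 - \left(- \frac{1}{4} + \frac{u}{4}\right)} = \sqrt{\frac{25}{4} - \frac{u}{4}}$)
$3205 - D{\left(44 \right)} = 3205 - \frac{\sqrt{25 - 44}}{2} = 3205 - \frac{\sqrt{-19}}{2} = 3205 - \frac{i \sqrt{19}}{2}$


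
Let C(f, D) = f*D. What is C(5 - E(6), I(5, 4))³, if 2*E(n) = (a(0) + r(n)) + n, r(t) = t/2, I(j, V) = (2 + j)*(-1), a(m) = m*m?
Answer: -343/8 ≈ -42.875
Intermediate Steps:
a(m) = m²
I(j, V) = -2 - j
r(t) = t/2 (r(t) = t*(½) = t/2)
E(n) = 3*n/4 (E(n) = ((0² + n/2) + n)/2 = ((0 + n/2) + n)/2 = (n/2 + n)/2 = (3*n/2)/2 = 3*n/4)
C(f, D) = D*f
C(5 - E(6), I(5, 4))³ = ((-2 - 1*5)*(5 - 3*6/4))³ = ((-2 - 5)*(5 - 1*9/2))³ = (-7*(5 - 9/2))³ = (-7*½)³ = (-7/2)³ = -343/8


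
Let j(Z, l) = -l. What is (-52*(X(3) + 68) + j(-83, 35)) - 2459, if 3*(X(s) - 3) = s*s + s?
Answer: -6394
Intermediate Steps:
X(s) = 3 + s/3 + s**2/3 (X(s) = 3 + (s*s + s)/3 = 3 + (s**2 + s)/3 = 3 + (s + s**2)/3 = 3 + (s/3 + s**2/3) = 3 + s/3 + s**2/3)
(-52*(X(3) + 68) + j(-83, 35)) - 2459 = (-52*((3 + (1/3)*3 + (1/3)*3**2) + 68) - 1*35) - 2459 = (-52*((3 + 1 + (1/3)*9) + 68) - 35) - 2459 = (-52*((3 + 1 + 3) + 68) - 35) - 2459 = (-52*(7 + 68) - 35) - 2459 = (-52*75 - 35) - 2459 = (-3900 - 35) - 2459 = -3935 - 2459 = -6394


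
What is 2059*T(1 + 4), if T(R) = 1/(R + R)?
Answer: 2059/10 ≈ 205.90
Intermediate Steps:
T(R) = 1/(2*R)
2059*T(1 + 4) = 2059*(1/(2*(1 + 4))) = 2059*((1/2)/5) = 2059*((1/2)*(1/5)) = 2059*(1/10) = 2059/10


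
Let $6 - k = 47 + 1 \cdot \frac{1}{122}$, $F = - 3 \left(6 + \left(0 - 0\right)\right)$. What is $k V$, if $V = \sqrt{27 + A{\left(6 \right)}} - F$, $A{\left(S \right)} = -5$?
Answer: $- \frac{45027}{61} - \frac{5003 \sqrt{22}}{122} \approx -930.49$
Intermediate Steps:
$F = -18$ ($F = - 3 \left(6 + \left(0 + 0\right)\right) = - 3 \left(6 + 0\right) = \left(-3\right) 6 = -18$)
$k = - \frac{5003}{122}$ ($k = 6 - \left(47 + 1 \cdot \frac{1}{122}\right) = 6 - \left(47 + \frac{1}{122}\right) = 6 - \frac{5735}{122} = - \frac{5003}{122} \approx -41.008$)
$V = 18 + \sqrt{22}$ ($V = \sqrt{27 - 5} - -18 = \sqrt{22} + 18 = 18 + \sqrt{22} \approx 22.69$)
$k V = - \frac{5003 \left(18 + \sqrt{22}\right)}{122} = - \frac{45027}{61} - \frac{5003 \sqrt{22}}{122}$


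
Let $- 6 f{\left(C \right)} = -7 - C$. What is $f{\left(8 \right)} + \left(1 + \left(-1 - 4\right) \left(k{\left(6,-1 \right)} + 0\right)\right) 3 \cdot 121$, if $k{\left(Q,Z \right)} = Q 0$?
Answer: $\frac{731}{2} \approx 365.5$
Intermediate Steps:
$k{\left(Q,Z \right)} = 0$
$f{\left(C \right)} = \frac{7}{6} + \frac{C}{6}$ ($f{\left(C \right)} = - \frac{-7 - C}{6} = \frac{7}{6} + \frac{C}{6}$)
$f{\left(8 \right)} + \left(1 + \left(-1 - 4\right) \left(k{\left(6,-1 \right)} + 0\right)\right) 3 \cdot 121 = \left(\frac{7}{6} + \frac{1}{6} \cdot 8\right) + \left(1 + \left(-1 - 4\right) \left(0 + 0\right)\right) 3 \cdot 121 = \left(\frac{7}{6} + \frac{4}{3}\right) + \left(1 - 0\right) 3 \cdot 121 = \frac{5}{2} + \left(1 + 0\right) 3 \cdot 121 = \frac{5}{2} + 1 \cdot 3 \cdot 121 = \frac{5}{2} + 3 \cdot 121 = \frac{5}{2} + 363 = \frac{731}{2}$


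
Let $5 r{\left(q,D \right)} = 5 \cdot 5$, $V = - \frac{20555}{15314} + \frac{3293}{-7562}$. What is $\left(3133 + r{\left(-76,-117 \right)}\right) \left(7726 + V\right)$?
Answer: $\frac{36933411660528}{1523743} \approx 2.4239 \cdot 10^{7}$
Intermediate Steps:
$V = - \frac{2708762}{1523743}$ ($V = \left(-20555\right) \frac{1}{15314} + 3293 \left(- \frac{1}{7562}\right) = - \frac{20555}{15314} - \frac{3293}{7562} = - \frac{2708762}{1523743} \approx -1.7777$)
$r{\left(q,D \right)} = 5$ ($r{\left(q,D \right)} = \frac{5 \cdot 5}{5} = \frac{1}{5} \cdot 25 = 5$)
$\left(3133 + r{\left(-76,-117 \right)}\right) \left(7726 + V\right) = \left(3133 + 5\right) \left(7726 - \frac{2708762}{1523743}\right) = 3138 \cdot \frac{11769729656}{1523743} = \frac{36933411660528}{1523743}$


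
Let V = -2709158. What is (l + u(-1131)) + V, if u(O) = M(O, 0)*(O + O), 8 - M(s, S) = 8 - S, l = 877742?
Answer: -1831416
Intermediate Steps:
M(s, S) = S (M(s, S) = 8 - (8 - S) = 8 + (-8 + S) = S)
u(O) = 0 (u(O) = 0*(O + O) = 0*(2*O) = 0)
(l + u(-1131)) + V = (877742 + 0) - 2709158 = 877742 - 2709158 = -1831416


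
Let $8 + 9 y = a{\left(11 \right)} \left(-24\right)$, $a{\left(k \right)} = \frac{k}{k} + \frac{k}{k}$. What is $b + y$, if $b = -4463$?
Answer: $- \frac{40223}{9} \approx -4469.2$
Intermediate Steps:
$a{\left(k \right)} = 2$ ($a{\left(k \right)} = 1 + 1 = 2$)
$y = - \frac{56}{9}$ ($y = - \frac{8}{9} + \frac{2 \left(-24\right)}{9} = - \frac{8}{9} + \frac{1}{9} \left(-48\right) = - \frac{8}{9} - \frac{16}{3} = - \frac{56}{9} \approx -6.2222$)
$b + y = -4463 - \frac{56}{9} = - \frac{40223}{9}$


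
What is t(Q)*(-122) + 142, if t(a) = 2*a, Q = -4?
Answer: 1118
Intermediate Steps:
t(Q)*(-122) + 142 = (2*(-4))*(-122) + 142 = -8*(-122) + 142 = 976 + 142 = 1118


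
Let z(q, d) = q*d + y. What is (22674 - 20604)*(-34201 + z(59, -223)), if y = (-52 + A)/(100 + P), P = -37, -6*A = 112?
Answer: -2058701020/21 ≈ -9.8033e+7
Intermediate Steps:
A = -56/3 (A = -⅙*112 = -56/3 ≈ -18.667)
y = -212/189 (y = (-52 - 56/3)/(100 - 37) = -212/3/63 = -212/3*1/63 = -212/189 ≈ -1.1217)
z(q, d) = -212/189 + d*q (z(q, d) = q*d - 212/189 = d*q - 212/189 = -212/189 + d*q)
(22674 - 20604)*(-34201 + z(59, -223)) = (22674 - 20604)*(-34201 + (-212/189 - 223*59)) = 2070*(-34201 + (-212/189 - 13157)) = 2070*(-34201 - 2486885/189) = 2070*(-8950874/189) = -2058701020/21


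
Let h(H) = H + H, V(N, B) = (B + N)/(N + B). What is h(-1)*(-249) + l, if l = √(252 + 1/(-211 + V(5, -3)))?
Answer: 498 + √11112990/210 ≈ 513.87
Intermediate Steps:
V(N, B) = 1 (V(N, B) = (B + N)/(B + N) = 1)
l = √11112990/210 (l = √(252 + 1/(-211 + 1)) = √(252 + 1/(-210)) = √(252 - 1/210) = √(52919/210) = √11112990/210 ≈ 15.874)
h(H) = 2*H
h(-1)*(-249) + l = (2*(-1))*(-249) + √11112990/210 = -2*(-249) + √11112990/210 = 498 + √11112990/210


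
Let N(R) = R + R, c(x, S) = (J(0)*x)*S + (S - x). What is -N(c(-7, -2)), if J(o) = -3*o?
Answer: -10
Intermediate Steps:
c(x, S) = S - x (c(x, S) = ((-3*0)*x)*S + (S - x) = (0*x)*S + (S - x) = 0*S + (S - x) = 0 + (S - x) = S - x)
N(R) = 2*R
-N(c(-7, -2)) = -2*(-2 - 1*(-7)) = -2*(-2 + 7) = -2*5 = -1*10 = -10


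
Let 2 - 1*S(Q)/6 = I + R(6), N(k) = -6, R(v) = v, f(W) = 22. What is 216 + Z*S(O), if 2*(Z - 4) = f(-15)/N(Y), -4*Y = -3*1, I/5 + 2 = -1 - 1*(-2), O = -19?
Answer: 229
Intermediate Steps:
I = -5 (I = -10 + 5*(-1 - 1*(-2)) = -10 + 5*(-1 + 2) = -10 + 5*1 = -10 + 5 = -5)
Y = ¾ (Y = -(-3)/4 = -¼*(-3) = ¾ ≈ 0.75000)
S(Q) = 6 (S(Q) = 12 - 6*(-5 + 6) = 12 - 6*1 = 12 - 6 = 6)
Z = 13/6 (Z = 4 + (22/(-6))/2 = 4 + (22*(-⅙))/2 = 4 + (½)*(-11/3) = 4 - 11/6 = 13/6 ≈ 2.1667)
216 + Z*S(O) = 216 + (13/6)*6 = 216 + 13 = 229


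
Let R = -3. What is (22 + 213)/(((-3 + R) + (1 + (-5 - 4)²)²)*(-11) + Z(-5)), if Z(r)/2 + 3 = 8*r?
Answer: -235/73984 ≈ -0.0031764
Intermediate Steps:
Z(r) = -6 + 16*r (Z(r) = -6 + 2*(8*r) = -6 + 16*r)
(22 + 213)/(((-3 + R) + (1 + (-5 - 4)²)²)*(-11) + Z(-5)) = (22 + 213)/(((-3 - 3) + (1 + (-5 - 4)²)²)*(-11) + (-6 + 16*(-5))) = 235/((-6 + (1 + (-9)²)²)*(-11) + (-6 - 80)) = 235/((-6 + (1 + 81)²)*(-11) - 86) = 235/((-6 + 82²)*(-11) - 86) = 235/((-6 + 6724)*(-11) - 86) = 235/(6718*(-11) - 86) = 235/(-73898 - 86) = 235/(-73984) = 235*(-1/73984) = -235/73984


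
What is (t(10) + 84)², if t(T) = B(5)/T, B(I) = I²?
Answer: 29929/4 ≈ 7482.3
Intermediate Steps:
t(T) = 25/T (t(T) = 5²/T = 25/T)
(t(10) + 84)² = (25/10 + 84)² = (25*(⅒) + 84)² = (5/2 + 84)² = (173/2)² = 29929/4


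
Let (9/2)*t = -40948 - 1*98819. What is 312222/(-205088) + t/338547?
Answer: -9888680999/6126346512 ≈ -1.6141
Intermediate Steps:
t = -93178/3 (t = 2*(-40948 - 1*98819)/9 = 2*(-40948 - 98819)/9 = (2/9)*(-139767) = -93178/3 ≈ -31059.)
312222/(-205088) + t/338547 = 312222/(-205088) - 93178/3/338547 = 312222*(-1/205088) - 93178/3*1/338547 = -9183/6032 - 93178/1015641 = -9888680999/6126346512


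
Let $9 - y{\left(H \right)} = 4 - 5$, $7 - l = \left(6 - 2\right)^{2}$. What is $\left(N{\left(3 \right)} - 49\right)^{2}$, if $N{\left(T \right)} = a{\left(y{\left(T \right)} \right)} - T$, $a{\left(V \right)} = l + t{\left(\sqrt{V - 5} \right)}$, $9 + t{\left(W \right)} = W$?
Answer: $\left(70 - \sqrt{5}\right)^{2} \approx 4592.0$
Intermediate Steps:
$l = -9$ ($l = 7 - \left(6 - 2\right)^{2} = 7 - 4^{2} = 7 - 16 = -9$)
$t{\left(W \right)} = -9 + W$
$y{\left(H \right)} = 10$ ($y{\left(H \right)} = 9 - \left(4 - 5\right) = 9 - -1 = 9 + 1 = 10$)
$a{\left(V \right)} = -18 + \sqrt{-5 + V}$ ($a{\left(V \right)} = -9 + \left(-9 + \sqrt{V - 5}\right) = -9 + \left(-9 + \sqrt{-5 + V}\right) = -18 + \sqrt{-5 + V}$)
$N{\left(T \right)} = -18 + \sqrt{5} - T$ ($N{\left(T \right)} = \left(-18 + \sqrt{-5 + 10}\right) - T = \left(-18 + \sqrt{5}\right) - T = -18 + \sqrt{5} - T$)
$\left(N{\left(3 \right)} - 49\right)^{2} = \left(\left(-18 + \sqrt{5} - 3\right) - 49\right)^{2} = \left(\left(-21 + \sqrt{5}\right) - 49\right)^{2} = \left(-70 + \sqrt{5}\right)^{2}$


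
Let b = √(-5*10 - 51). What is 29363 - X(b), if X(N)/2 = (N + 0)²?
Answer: 29565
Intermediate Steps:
b = I*√101 (b = √(-50 - 51) = √(-101) = I*√101 ≈ 10.05*I)
X(N) = 2*N² (X(N) = 2*(N + 0)² = 2*N²)
29363 - X(b) = 29363 - 2*(I*√101)² = 29363 - 2*(-101) = 29363 - 1*(-202) = 29363 + 202 = 29565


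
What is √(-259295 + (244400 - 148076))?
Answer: I*√162971 ≈ 403.7*I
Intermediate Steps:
√(-259295 + (244400 - 148076)) = √(-259295 + 96324) = √(-162971) = I*√162971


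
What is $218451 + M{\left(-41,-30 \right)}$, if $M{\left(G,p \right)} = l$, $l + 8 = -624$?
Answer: $217819$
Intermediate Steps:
$l = -632$ ($l = -8 - 624 = -632$)
$M{\left(G,p \right)} = -632$
$218451 + M{\left(-41,-30 \right)} = 218451 - 632 = 217819$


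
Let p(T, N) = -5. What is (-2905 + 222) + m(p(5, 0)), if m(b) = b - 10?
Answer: -2698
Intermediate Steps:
m(b) = -10 + b
(-2905 + 222) + m(p(5, 0)) = (-2905 + 222) + (-10 - 5) = -2683 - 15 = -2698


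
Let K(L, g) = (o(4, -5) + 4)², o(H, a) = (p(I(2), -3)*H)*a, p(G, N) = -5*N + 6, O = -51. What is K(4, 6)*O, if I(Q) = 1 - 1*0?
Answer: -8825856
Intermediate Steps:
I(Q) = 1 (I(Q) = 1 + 0 = 1)
p(G, N) = 6 - 5*N
o(H, a) = 21*H*a (o(H, a) = ((6 - 5*(-3))*H)*a = ((6 + 15)*H)*a = (21*H)*a = 21*H*a)
K(L, g) = 173056 (K(L, g) = (21*4*(-5) + 4)² = (-420 + 4)² = (-416)² = 173056)
K(4, 6)*O = 173056*(-51) = -8825856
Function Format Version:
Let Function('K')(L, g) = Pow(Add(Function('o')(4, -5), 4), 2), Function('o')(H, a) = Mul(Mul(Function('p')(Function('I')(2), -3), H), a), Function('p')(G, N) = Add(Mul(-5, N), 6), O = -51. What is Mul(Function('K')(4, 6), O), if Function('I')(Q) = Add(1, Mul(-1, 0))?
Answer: -8825856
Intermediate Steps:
Function('I')(Q) = 1 (Function('I')(Q) = Add(1, 0) = 1)
Function('p')(G, N) = Add(6, Mul(-5, N))
Function('o')(H, a) = Mul(21, H, a) (Function('o')(H, a) = Mul(Mul(Add(6, Mul(-5, -3)), H), a) = Mul(Mul(Add(6, 15), H), a) = Mul(Mul(21, H), a) = Mul(21, H, a))
Function('K')(L, g) = 173056 (Function('K')(L, g) = Pow(Add(Mul(21, 4, -5), 4), 2) = Pow(Add(-420, 4), 2) = Pow(-416, 2) = 173056)
Mul(Function('K')(4, 6), O) = Mul(173056, -51) = -8825856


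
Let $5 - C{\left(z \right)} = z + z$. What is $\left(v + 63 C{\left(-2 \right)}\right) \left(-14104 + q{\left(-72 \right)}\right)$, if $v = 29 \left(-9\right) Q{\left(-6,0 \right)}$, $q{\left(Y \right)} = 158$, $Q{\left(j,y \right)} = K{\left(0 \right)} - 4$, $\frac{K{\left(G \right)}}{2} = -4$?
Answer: $-51586254$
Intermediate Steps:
$C{\left(z \right)} = 5 - 2 z$ ($C{\left(z \right)} = 5 - \left(z + z\right) = 5 - 2 z$)
$K{\left(G \right)} = -8$ ($K{\left(G \right)} = 2 \left(-4\right) = -8$)
$Q{\left(j,y \right)} = -12$ ($Q{\left(j,y \right)} = -8 - 4 = -12$)
$v = 3132$ ($v = 29 \left(-9\right) \left(-12\right) = \left(-261\right) \left(-12\right) = 3132$)
$\left(v + 63 C{\left(-2 \right)}\right) \left(-14104 + q{\left(-72 \right)}\right) = \left(3132 + 63 \left(5 - -4\right)\right) \left(-14104 + 158\right) = \left(3132 + 63 \left(5 + 4\right)\right) \left(-13946\right) = \left(3132 + 63 \cdot 9\right) \left(-13946\right) = \left(3132 + 567\right) \left(-13946\right) = 3699 \left(-13946\right) = -51586254$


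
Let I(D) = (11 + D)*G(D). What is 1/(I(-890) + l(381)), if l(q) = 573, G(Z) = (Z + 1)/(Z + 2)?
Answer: -296/90869 ≈ -0.0032574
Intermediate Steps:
G(Z) = (1 + Z)/(2 + Z)
I(D) = (1 + D)*(11 + D)/(2 + D) (I(D) = (11 + D)*((1 + D)/(2 + D)) = (1 + D)*(11 + D)/(2 + D))
1/(I(-890) + l(381)) = 1/((1 - 890)*(11 - 890)/(2 - 890) + 573) = 1/(-889*(-879)/(-888) + 573) = 1/(-1/888*(-889)*(-879) + 573) = 1/(-260477/296 + 573) = 1/(-90869/296) = -296/90869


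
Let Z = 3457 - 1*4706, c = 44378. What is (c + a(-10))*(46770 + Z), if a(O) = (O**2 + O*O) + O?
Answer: 2028779928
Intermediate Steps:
Z = -1249 (Z = 3457 - 4706 = -1249)
a(O) = O + 2*O**2 (a(O) = (O**2 + O**2) + O = 2*O**2 + O = O + 2*O**2)
(c + a(-10))*(46770 + Z) = (44378 - 10*(1 + 2*(-10)))*(46770 - 1249) = (44378 - 10*(1 - 20))*45521 = (44378 - 10*(-19))*45521 = (44378 + 190)*45521 = 44568*45521 = 2028779928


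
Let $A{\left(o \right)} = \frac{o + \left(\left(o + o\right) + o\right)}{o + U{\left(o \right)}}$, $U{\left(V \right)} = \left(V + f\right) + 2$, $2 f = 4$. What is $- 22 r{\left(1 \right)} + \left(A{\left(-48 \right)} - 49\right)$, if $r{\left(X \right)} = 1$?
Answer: $- \frac{1585}{23} \approx -68.913$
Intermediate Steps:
$f = 2$ ($f = \frac{1}{2} \cdot 4 = 2$)
$U{\left(V \right)} = 4 + V$ ($U{\left(V \right)} = \left(V + 2\right) + 2 = \left(2 + V\right) + 2 = 4 + V$)
$A{\left(o \right)} = \frac{4 o}{4 + 2 o}$ ($A{\left(o \right)} = \frac{o + \left(\left(o + o\right) + o\right)}{o + \left(4 + o\right)} = \frac{o + \left(2 o + o\right)}{4 + 2 o} = \frac{o + 3 o}{4 + 2 o} = \frac{4 o}{4 + 2 o}$)
$- 22 r{\left(1 \right)} + \left(A{\left(-48 \right)} - 49\right) = \left(-22\right) 1 - \left(49 + \frac{96}{2 - 48}\right) = -22 - \left(49 + \frac{96}{-46}\right) = -22 - \left(49 + 96 \left(- \frac{1}{46}\right)\right) = -22 + \left(\frac{48}{23} - 49\right) = -22 - \frac{1079}{23} = - \frac{1585}{23}$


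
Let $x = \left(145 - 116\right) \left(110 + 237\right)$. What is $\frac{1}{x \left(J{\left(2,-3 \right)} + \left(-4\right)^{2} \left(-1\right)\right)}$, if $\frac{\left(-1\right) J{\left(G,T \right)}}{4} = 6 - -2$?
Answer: $- \frac{1}{483024} \approx -2.0703 \cdot 10^{-6}$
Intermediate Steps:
$J{\left(G,T \right)} = -32$ ($J{\left(G,T \right)} = - 4 \left(6 - -2\right) = - 4 \left(6 + 2\right) = \left(-4\right) 8 = -32$)
$x = 10063$ ($x = 29 \cdot 347 = 10063$)
$\frac{1}{x \left(J{\left(2,-3 \right)} + \left(-4\right)^{2} \left(-1\right)\right)} = \frac{1}{10063 \left(-32 + \left(-4\right)^{2} \left(-1\right)\right)} = \frac{1}{10063 \left(-32 + 16 \left(-1\right)\right)} = \frac{1}{10063 \left(-32 - 16\right)} = \frac{1}{10063 \left(-48\right)} = \frac{1}{-483024} = - \frac{1}{483024}$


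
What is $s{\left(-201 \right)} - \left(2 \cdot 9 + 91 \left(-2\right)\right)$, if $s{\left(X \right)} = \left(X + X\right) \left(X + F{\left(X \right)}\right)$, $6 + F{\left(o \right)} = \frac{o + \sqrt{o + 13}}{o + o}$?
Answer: $83177 + 2 i \sqrt{47} \approx 83177.0 + 13.711 i$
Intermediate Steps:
$F{\left(o \right)} = -6 + \frac{o + \sqrt{13 + o}}{2 o}$ ($F{\left(o \right)} = -6 + \frac{o + \sqrt{o + 13}}{o + o} = -6 + \frac{o + \sqrt{13 + o}}{2 o}$)
$s{\left(X \right)} = 2 X \left(X + \frac{\sqrt{13 + X} - 11 X}{2 X}\right)$ ($s{\left(X \right)} = \left(X + X\right) \left(X + \frac{\sqrt{13 + X} - 11 X}{2 X}\right) = 2 X \left(X + \frac{\sqrt{13 + X} - 11 X}{2 X}\right)$)
$s{\left(-201 \right)} - \left(2 \cdot 9 + 91 \left(-2\right)\right) = \left(\sqrt{13 - 201} - -2211 + 2 \left(-201\right)^{2}\right) - \left(2 \cdot 9 + 91 \left(-2\right)\right) = \left(\sqrt{-188} + 2211 + 2 \cdot 40401\right) - \left(18 - 182\right) = \left(2 i \sqrt{47} + 2211 + 80802\right) - -164 = \left(83013 + 2 i \sqrt{47}\right) + 164 = 83177 + 2 i \sqrt{47}$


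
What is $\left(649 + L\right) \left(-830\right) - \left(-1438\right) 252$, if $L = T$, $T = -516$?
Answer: $251986$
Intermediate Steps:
$L = -516$
$\left(649 + L\right) \left(-830\right) - \left(-1438\right) 252 = \left(649 - 516\right) \left(-830\right) - \left(-1438\right) 252 = 133 \left(-830\right) - -362376 = -110390 + 362376 = 251986$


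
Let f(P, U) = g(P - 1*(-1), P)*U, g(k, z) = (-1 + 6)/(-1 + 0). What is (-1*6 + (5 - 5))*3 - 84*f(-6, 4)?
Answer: 1662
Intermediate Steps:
g(k, z) = -5 (g(k, z) = 5/(-1) = 5*(-1) = -5)
f(P, U) = -5*U
(-1*6 + (5 - 5))*3 - 84*f(-6, 4) = (-1*6 + (5 - 5))*3 - (-420)*4 = (-6 + 0)*3 - 84*(-20) = -6*3 + 1680 = -18 + 1680 = 1662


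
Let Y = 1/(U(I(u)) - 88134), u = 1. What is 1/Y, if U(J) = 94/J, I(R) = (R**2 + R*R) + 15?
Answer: -1498184/17 ≈ -88129.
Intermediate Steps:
I(R) = 15 + 2*R**2 (I(R) = (R**2 + R**2) + 15 = 2*R**2 + 15 = 15 + 2*R**2)
Y = -17/1498184 (Y = 1/(94/(15 + 2*1**2) - 88134) = 1/(94/(15 + 2*1) - 88134) = 1/(94/(15 + 2) - 88134) = 1/(94/17 - 88134) = 1/(-1498184/17) = -17/1498184 ≈ -1.1347e-5)
1/Y = 1/(-17/1498184) = -1498184/17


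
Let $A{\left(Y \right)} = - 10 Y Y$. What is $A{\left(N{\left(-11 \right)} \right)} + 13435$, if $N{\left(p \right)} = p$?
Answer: $12225$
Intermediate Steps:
$A{\left(Y \right)} = - 10 Y^{2}$
$A{\left(N{\left(-11 \right)} \right)} + 13435 = - 10 \left(-11\right)^{2} + 13435 = \left(-10\right) 121 + 13435 = -1210 + 13435 = 12225$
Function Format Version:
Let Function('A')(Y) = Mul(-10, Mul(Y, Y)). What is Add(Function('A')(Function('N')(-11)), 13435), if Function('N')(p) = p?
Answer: 12225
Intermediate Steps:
Function('A')(Y) = Mul(-10, Pow(Y, 2))
Add(Function('A')(Function('N')(-11)), 13435) = Add(Mul(-10, Pow(-11, 2)), 13435) = Add(Mul(-10, 121), 13435) = Add(-1210, 13435) = 12225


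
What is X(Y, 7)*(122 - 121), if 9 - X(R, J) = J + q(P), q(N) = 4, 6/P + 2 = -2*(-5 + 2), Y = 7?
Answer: -2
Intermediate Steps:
P = 3/2 (P = 6/(-2 - 2*(-5 + 2)) = 6/(-2 - 2*(-3)) = 6/(-2 + 6) = 6/4 = 6*(¼) = 3/2 ≈ 1.5000)
X(R, J) = 5 - J (X(R, J) = 9 - (J + 4) = 9 - (4 + J) = 9 + (-4 - J) = 5 - J)
X(Y, 7)*(122 - 121) = (5 - 1*7)*(122 - 121) = (5 - 7)*1 = -2*1 = -2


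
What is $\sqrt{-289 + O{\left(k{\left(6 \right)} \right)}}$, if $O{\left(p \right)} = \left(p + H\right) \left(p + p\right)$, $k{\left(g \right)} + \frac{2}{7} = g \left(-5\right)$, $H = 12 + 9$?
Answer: $\frac{\sqrt{13399}}{7} \approx 16.536$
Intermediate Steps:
$H = 21$
$k{\left(g \right)} = - \frac{2}{7} - 5 g$ ($k{\left(g \right)} = - \frac{2}{7} + g \left(-5\right) = - \frac{2}{7} - 5 g$)
$O{\left(p \right)} = 2 p \left(21 + p\right)$ ($O{\left(p \right)} = \left(p + 21\right) \left(p + p\right) = \left(21 + p\right) 2 p = 2 p \left(21 + p\right)$)
$\sqrt{-289 + O{\left(k{\left(6 \right)} \right)}} = \sqrt{-289 + 2 \left(- \frac{2}{7} - 30\right) \left(21 - \frac{212}{7}\right)} = \sqrt{-289 + 2 \left(- \frac{212}{7}\right) \left(21 - \frac{212}{7}\right)} = \sqrt{-289 + 2 \left(- \frac{212}{7}\right) \left(- \frac{65}{7}\right)} = \sqrt{-289 + \frac{27560}{49}} = \sqrt{\frac{13399}{49}} = \frac{\sqrt{13399}}{7}$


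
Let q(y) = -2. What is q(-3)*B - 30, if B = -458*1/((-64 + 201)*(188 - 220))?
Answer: -33109/1096 ≈ -30.209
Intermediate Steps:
B = 229/2192 (B = -458/(137*(-32)) = -458/(-4384) = -458*(-1/4384) = 229/2192 ≈ 0.10447)
q(-3)*B - 30 = -2*229/2192 - 30 = -229/1096 - 30 = -33109/1096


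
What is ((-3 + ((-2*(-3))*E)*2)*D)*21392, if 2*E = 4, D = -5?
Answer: -2246160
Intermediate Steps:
E = 2 (E = (½)*4 = 2)
((-3 + ((-2*(-3))*E)*2)*D)*21392 = ((-3 + (-2*(-3)*2)*2)*(-5))*21392 = ((-3 + (6*2)*2)*(-5))*21392 = ((-3 + 12*2)*(-5))*21392 = ((-3 + 24)*(-5))*21392 = (21*(-5))*21392 = -105*21392 = -2246160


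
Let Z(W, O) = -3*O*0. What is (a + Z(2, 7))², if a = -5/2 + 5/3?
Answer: 25/36 ≈ 0.69444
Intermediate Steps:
Z(W, O) = 0
a = -⅚ (a = -5*½ + 5*(⅓) = -5/2 + 5/3 = -⅚ ≈ -0.83333)
(a + Z(2, 7))² = (-⅚ + 0)² = (-⅚)² = 25/36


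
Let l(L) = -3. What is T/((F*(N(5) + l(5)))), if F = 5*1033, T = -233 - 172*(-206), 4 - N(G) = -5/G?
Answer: 35199/10330 ≈ 3.4075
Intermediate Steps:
N(G) = 4 + 5/G (N(G) = 4 - (-5)/G = 4 + 5/G)
T = 35199 (T = -233 + 35432 = 35199)
F = 5165
T/((F*(N(5) + l(5)))) = 35199/((5165*((4 + 5/5) - 3))) = 35199/((5165*((4 + 5*(1/5)) - 3))) = 35199/((5165*((4 + 1) - 3))) = 35199/((5165*(5 - 3))) = 35199/((5165*2)) = 35199/10330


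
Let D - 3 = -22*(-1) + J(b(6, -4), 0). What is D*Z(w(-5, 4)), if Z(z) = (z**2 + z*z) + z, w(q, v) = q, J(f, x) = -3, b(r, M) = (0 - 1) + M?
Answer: 990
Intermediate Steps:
b(r, M) = -1 + M
Z(z) = z + 2*z**2 (Z(z) = (z**2 + z**2) + z = 2*z**2 + z = z + 2*z**2)
D = 22 (D = 3 + (-22*(-1) - 3) = 3 + (22 - 3) = 3 + 19 = 22)
D*Z(w(-5, 4)) = 22*(-5*(1 + 2*(-5))) = 22*(-5*(1 - 10)) = 22*(-5*(-9)) = 22*45 = 990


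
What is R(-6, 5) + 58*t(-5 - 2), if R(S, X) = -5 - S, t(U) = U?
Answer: -405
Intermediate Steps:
R(-6, 5) + 58*t(-5 - 2) = (-5 - 1*(-6)) + 58*(-5 - 2) = (-5 + 6) + 58*(-7) = 1 - 406 = -405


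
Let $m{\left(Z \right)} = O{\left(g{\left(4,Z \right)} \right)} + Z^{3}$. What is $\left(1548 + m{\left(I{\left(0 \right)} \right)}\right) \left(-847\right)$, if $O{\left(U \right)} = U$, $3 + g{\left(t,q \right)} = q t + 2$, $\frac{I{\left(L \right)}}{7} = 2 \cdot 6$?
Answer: $-503615189$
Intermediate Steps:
$I{\left(L \right)} = 84$ ($I{\left(L \right)} = 7 \cdot 2 \cdot 6 = 7 \cdot 12 = 84$)
$g{\left(t,q \right)} = -1 + q t$ ($g{\left(t,q \right)} = -3 + \left(q t + 2\right) = -3 + \left(2 + q t\right) = -1 + q t$)
$m{\left(Z \right)} = -1 + Z^{3} + 4 Z$ ($m{\left(Z \right)} = \left(-1 + Z 4\right) + Z^{3} = \left(-1 + 4 Z\right) + Z^{3} = -1 + Z^{3} + 4 Z$)
$\left(1548 + m{\left(I{\left(0 \right)} \right)}\right) \left(-847\right) = \left(1548 + \left(-1 + 84^{3} + 4 \cdot 84\right)\right) \left(-847\right) = \left(1548 + \left(-1 + 592704 + 336\right)\right) \left(-847\right) = \left(1548 + 593039\right) \left(-847\right) = 594587 \left(-847\right) = -503615189$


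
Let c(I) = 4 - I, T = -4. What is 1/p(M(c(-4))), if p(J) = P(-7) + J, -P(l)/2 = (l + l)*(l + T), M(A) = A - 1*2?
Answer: -1/302 ≈ -0.0033113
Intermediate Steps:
M(A) = -2 + A (M(A) = A - 2 = -2 + A)
P(l) = -4*l*(-4 + l) (P(l) = -2*(l + l)*(l - 4) = -2*2*l*(-4 + l) = -4*l*(-4 + l))
p(J) = -308 + J (p(J) = 4*(-7)*(4 - 1*(-7)) + J = 4*(-7)*(4 + 7) + J = 4*(-7)*11 + J = -308 + J)
1/p(M(c(-4))) = 1/(-308 + (-2 + (4 - 1*(-4)))) = 1/(-308 + (-2 + (4 + 4))) = 1/(-308 + (-2 + 8)) = 1/(-308 + 6) = 1/(-302) = -1/302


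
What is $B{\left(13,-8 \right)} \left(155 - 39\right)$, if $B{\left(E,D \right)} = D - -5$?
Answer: $-348$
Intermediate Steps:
$B{\left(E,D \right)} = 5 + D$ ($B{\left(E,D \right)} = D + 5 = 5 + D$)
$B{\left(13,-8 \right)} \left(155 - 39\right) = \left(5 - 8\right) \left(155 - 39\right) = \left(-3\right) 116 = -348$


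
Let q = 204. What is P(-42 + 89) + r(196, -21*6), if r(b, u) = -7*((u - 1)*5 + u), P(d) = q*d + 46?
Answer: 14961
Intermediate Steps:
P(d) = 46 + 204*d (P(d) = 204*d + 46 = 46 + 204*d)
r(b, u) = 35 - 42*u (r(b, u) = -7*((-1 + u)*5 + u) = -7*((-5 + 5*u) + u) = -7*(-5 + 6*u) = 35 - 42*u)
P(-42 + 89) + r(196, -21*6) = (46 + 204*(-42 + 89)) + (35 - (-882)*6) = (46 + 204*47) + (35 - 42*(-126)) = (46 + 9588) + (35 + 5292) = 9634 + 5327 = 14961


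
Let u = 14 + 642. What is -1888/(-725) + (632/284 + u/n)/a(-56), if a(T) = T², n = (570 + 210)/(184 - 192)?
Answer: 1170397643/449685600 ≈ 2.6027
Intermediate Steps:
n = -195/2 (n = 780/(-8) = 780*(-⅛) = -195/2 ≈ -97.500)
u = 656
-1888/(-725) + (632/284 + u/n)/a(-56) = -1888/(-725) + (632/284 + 656/(-195/2))/((-56)²) = -1888*(-1/725) + (632*(1/284) + 656*(-2/195))/3136 = 1888/725 + (158/71 - 1312/195)*(1/3136) = 1888/725 - 62342/13845*1/3136 = 1888/725 - 4453/3101280 = 1170397643/449685600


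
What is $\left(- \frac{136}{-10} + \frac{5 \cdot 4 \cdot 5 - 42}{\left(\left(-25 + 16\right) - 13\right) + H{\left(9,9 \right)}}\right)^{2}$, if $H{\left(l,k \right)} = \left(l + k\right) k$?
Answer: $\frac{962361}{4900} \approx 196.4$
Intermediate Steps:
$H{\left(l,k \right)} = k \left(k + l\right)$ ($H{\left(l,k \right)} = \left(k + l\right) k = k \left(k + l\right)$)
$\left(- \frac{136}{-10} + \frac{5 \cdot 4 \cdot 5 - 42}{\left(\left(-25 + 16\right) - 13\right) + H{\left(9,9 \right)}}\right)^{2} = \left(- \frac{136}{-10} + \frac{5 \cdot 4 \cdot 5 - 42}{\left(\left(-25 + 16\right) - 13\right) + 9 \left(9 + 9\right)}\right)^{2} = \left(\left(-136\right) \left(- \frac{1}{10}\right) + \frac{20 \cdot 5 - 42}{\left(-9 - 13\right) + 9 \cdot 18}\right)^{2} = \left(\frac{68}{5} + \frac{100 - 42}{-22 + 162}\right)^{2} = \left(\frac{68}{5} + \frac{58}{140}\right)^{2} = \left(\frac{68}{5} + 58 \cdot \frac{1}{140}\right)^{2} = \left(\frac{68}{5} + \frac{29}{70}\right)^{2} = \left(\frac{981}{70}\right)^{2} = \frac{962361}{4900}$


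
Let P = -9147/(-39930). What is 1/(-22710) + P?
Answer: 3461474/15113505 ≈ 0.22903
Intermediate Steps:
P = 3049/13310 (P = -9147*(-1/39930) = 3049/13310 ≈ 0.22908)
1/(-22710) + P = 1/(-22710) + 3049/13310 = -1/22710 + 3049/13310 = 3461474/15113505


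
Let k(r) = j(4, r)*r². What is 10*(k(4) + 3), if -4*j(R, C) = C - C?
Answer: 30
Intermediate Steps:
j(R, C) = 0 (j(R, C) = -(C - C)/4 = -¼*0 = 0)
k(r) = 0 (k(r) = 0*r² = 0)
10*(k(4) + 3) = 10*(0 + 3) = 10*3 = 30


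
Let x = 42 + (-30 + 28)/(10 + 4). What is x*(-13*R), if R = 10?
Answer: -38090/7 ≈ -5441.4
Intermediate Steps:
x = 293/7 (x = 42 - 2/14 = 42 - 2*1/14 = 42 - 1/7 = 293/7 ≈ 41.857)
x*(-13*R) = 293*(-13*10)/7 = (293/7)*(-130) = -38090/7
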